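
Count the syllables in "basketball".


Word: "basketball"
Syllable breakdown: bas-ket-ball
Counting: 3 parts
= 3 syllables


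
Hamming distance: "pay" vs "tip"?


Comparing character by character (same length = 3):
  Pos 0: 'p' vs 't' !=
  Pos 1: 'a' vs 'i' !=
  Pos 2: 'y' vs 'p' !=
Hamming distance = 3


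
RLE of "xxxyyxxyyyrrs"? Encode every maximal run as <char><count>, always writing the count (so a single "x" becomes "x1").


String: "xxxyyxxyyyrrs"
Scanning for consecutive runs:
  'x' x 3
  'y' x 2
  'x' x 2
  'y' x 3
  'r' x 2
  's' x 1
RLE = "x3y2x2y3r2s1"


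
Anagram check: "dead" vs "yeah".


Word 1: "dead" → sorted: adde
Word 2: "yeah" → sorted: aehy
Same letters? adde != aehy
Anagram = No


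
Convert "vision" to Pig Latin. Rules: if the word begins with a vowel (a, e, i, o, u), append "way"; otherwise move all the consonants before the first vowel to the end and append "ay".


Word: "vision"
Starts with consonant(s) → move to end, add 'ay'
Consonant cluster: "v"
Pig Latin = "isionvay"


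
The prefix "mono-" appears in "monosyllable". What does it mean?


Prefix: mono-
Example: monosyllable = mono- + syllable
Meaning = one


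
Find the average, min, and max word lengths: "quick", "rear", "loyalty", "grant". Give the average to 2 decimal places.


Lengths: "quick"=5, "rear"=4, "loyalty"=7, "grant"=5
Sum = 21, Count = 4
Average = 21/4 = 5.25
= avg=5.25, min=4, max=7


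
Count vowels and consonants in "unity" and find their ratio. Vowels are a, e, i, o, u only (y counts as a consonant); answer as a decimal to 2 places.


Word: "unity"
Vowels (a,e,i,o,u): 2
Consonants: 3
Ratio = 2/3
= 0.67


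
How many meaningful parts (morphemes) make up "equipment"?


Word: "equipment"
Morphemes: equip | -ment
Each morpheme carries meaning
= 2 morphemes


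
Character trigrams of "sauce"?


Word: "sauce" (length 5)
Number of trigrams = 5 - 3 + 1 = 3
  Position 0: "sau"
  Position 1: "auc"
  Position 2: "uce"
Trigrams = "sau", "auc", "uce"


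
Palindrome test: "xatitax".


Word: "xatitax"
Reversed: "xatitax"
Forward == Backward? xatitax == xatitax
Palindrome = Yes


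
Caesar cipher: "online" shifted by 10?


Word: "online"
Shift: 10
Each letter → (letter + shift) mod 26:
  'o' (14) + 10 = 24 → 'y'
  'n' (13) + 10 = 23 → 'x'
  'l' (11) + 10 = 21 → 'v'
  'i' (8) + 10 = 18 → 's'
  'n' (13) + 10 = 23 → 'x'
  'e' (4) + 10 = 14 → 'o'
Result = "yxvsxo"


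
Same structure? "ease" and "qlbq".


Pattern of "ease": [0, 1, 2, 0]
Pattern of "qlbq": [0, 1, 2, 0]
Patterns match
Same pattern = Yes


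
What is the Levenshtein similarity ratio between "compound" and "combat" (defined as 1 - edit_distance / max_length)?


Word 1: "compound" (length 8)
Word 2: "combat" (length 6)
One optimal edit sequence:
  1. keep 'c'
  2. keep 'o'
  3. keep 'm'
  4. delete 'p'  (+1)
  5. delete 'o'  (+1)
  6. substitute 'u' -> 'b'  (+1)
  7. substitute 'n' -> 'a'  (+1)
  8. substitute 'd' -> 't'  (+1)
Edit distance = 5
Max length = max(8, 6) = 8
Similarity = 1 - 5/8
= 0.3750


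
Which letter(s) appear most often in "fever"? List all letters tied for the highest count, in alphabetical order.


Word: "fever"
Letter counts:
  'e': 2
  'f': 1
  'r': 1
  'v': 1
Maximum count = 2
Most frequent = 'e' (2 times each)


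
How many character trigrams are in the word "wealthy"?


Word: "wealthy" (length 7)
Number of 3-grams = length - 3 + 1 = 7 - 3 + 1
= 5


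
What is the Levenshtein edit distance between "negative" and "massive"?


Word 1: "negative" (length 8)
Word 2: "massive" (length 7)
One optimal edit sequence (insert/delete/substitute each cost 1):
  1. delete 'n'  (+1)
  2. substitute 'e' -> 'm'  (+1)
  3. substitute 'g' -> 'a'  (+1)
  4. substitute 'a' -> 's'  (+1)
  5. substitute 't' -> 's'  (+1)
  6. keep 'i'
  7. keep 'v'
  8. keep 'e'
Total edit operations: 5
Edit distance = 5


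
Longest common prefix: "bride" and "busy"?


Word 1: "bride"
Word 2: "busy"
Comparing from start:
  Pos 0: 'b' == 'b'
  Pos 1: 'r' != 'u' (stop)
LCP = "b" (length 1)


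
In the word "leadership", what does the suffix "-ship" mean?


Suffix: -ship
Example: leadership = leader + -ship
Meaning = state / position


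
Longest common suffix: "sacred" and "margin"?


Word 1: "sacred"
Word 2: "margin"
Comparing from end:
  Pos -1: 'd' != 'n' (stop)
LCS = "" (length 0)


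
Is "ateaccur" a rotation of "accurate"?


Word: "accurate", Candidate: "ateaccur"
Method: check if candidate is substring of word+word
"accurateaccurate" contains "ateaccur"? Yes
Is rotation = Yes


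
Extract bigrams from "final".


Word: "final" (length 5)
Number of bigrams = 5 - 2 + 1 = 4
  Position 0: "fi"
  Position 1: "in"
  Position 2: "na"
  Position 3: "al"
Bigrams = "fi", "in", "na", "al"


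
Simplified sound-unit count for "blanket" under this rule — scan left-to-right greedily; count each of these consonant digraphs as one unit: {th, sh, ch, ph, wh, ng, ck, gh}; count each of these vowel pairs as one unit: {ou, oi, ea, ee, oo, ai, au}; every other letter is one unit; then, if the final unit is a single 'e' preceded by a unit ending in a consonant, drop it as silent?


Word: "blanket" (7 letters)
Left-to-right scan:
  [1] 'b' (letter)
  [2] 'l' (letter)
  [3] 'a' (letter)
  [4] 'n' (letter)
  [5] 'k' (letter)
  [6] 'e' (letter)
  [7] 't' (letter)
Units from scan: 7
Sound units = 7 units


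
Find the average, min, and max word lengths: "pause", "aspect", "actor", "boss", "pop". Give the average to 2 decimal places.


Lengths: "pause"=5, "aspect"=6, "actor"=5, "boss"=4, "pop"=3
Sum = 23, Count = 5
Average = 23/5 = 4.60
= avg=4.60, min=3, max=6


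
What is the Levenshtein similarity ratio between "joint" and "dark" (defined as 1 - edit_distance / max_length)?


Word 1: "joint" (length 5)
Word 2: "dark" (length 4)
One optimal edit sequence:
  1. delete 'j'  (+1)
  2. substitute 'o' -> 'd'  (+1)
  3. substitute 'i' -> 'a'  (+1)
  4. substitute 'n' -> 'r'  (+1)
  5. substitute 't' -> 'k'  (+1)
Edit distance = 5
Max length = max(5, 4) = 5
Similarity = 1 - 5/5
= 0.0000


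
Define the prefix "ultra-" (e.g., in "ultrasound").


Prefix: ultra-
As in: ultrasound -> ultra- + sound
Meaning = beyond


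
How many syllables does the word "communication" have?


Word: "communication"
Syllable breakdown: com · mu · ni · ca · tion
Counting: 5 parts
= 5 syllables


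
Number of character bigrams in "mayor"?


Word: "mayor" (length 5)
Number of 2-grams = length - 2 + 1 = 5 - 2 + 1
= 4


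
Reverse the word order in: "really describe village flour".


Original: "really describe village flour"
Words (1..n): really | describe | village | flour
Reversed (n..1): flour | village | describe | really
Result = "flour village describe really"


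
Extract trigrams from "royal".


Word: "royal" (length 5)
Number of trigrams = 5 - 3 + 1 = 3
  Position 0: "roy"
  Position 1: "oya"
  Position 2: "yal"
Trigrams = "roy", "oya", "yal"


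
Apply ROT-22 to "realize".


Word: "realize"
Shift: 22
Each letter → (letter + shift) mod 26:
  'r' (17) + 22 = 13 → 'n'
  'e' (4) + 22 = 0 → 'a'
  'a' (0) + 22 = 22 → 'w'
  'l' (11) + 22 = 7 → 'h'
  'i' (8) + 22 = 4 → 'e'
  'z' (25) + 22 = 21 → 'v'
  'e' (4) + 22 = 0 → 'a'
Result = "nawheva"


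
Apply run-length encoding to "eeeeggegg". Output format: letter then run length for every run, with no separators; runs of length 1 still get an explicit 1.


String: "eeeeggegg"
Scanning for consecutive runs:
  'e' x 4
  'g' x 2
  'e' x 1
  'g' x 2
RLE = "e4g2e1g2"


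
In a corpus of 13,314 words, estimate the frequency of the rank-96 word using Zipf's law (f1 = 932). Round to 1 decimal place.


Zipf's law: f(r) = f(1) / r
f(1) = 932
f(96) = 932 / 96
= 9.7 occurrences


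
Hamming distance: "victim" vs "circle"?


Comparing character by character (same length = 6):
  Pos 0: 'v' vs 'c' !=
  Pos 1: 'i' vs 'i' =
  Pos 2: 'c' vs 'r' !=
  Pos 3: 't' vs 'c' !=
  Pos 4: 'i' vs 'l' !=
  Pos 5: 'm' vs 'e' !=
Hamming distance = 5


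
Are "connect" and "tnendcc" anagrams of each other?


Word 1: "connect" → sorted: ccennot
Word 2: "tnendcc" → sorted: ccdennt
Same letters? ccennot != ccdennt
Anagram = No


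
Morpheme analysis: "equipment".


Word: "equipment"
Morphemes: equip | -ment
Each morpheme carries meaning
= 2 morphemes


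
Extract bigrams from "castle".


Word: "castle" (length 6)
Number of bigrams = 6 - 2 + 1 = 5
  Position 0: "ca"
  Position 1: "as"
  Position 2: "st"
  Position 3: "tl"
  Position 4: "le"
Bigrams = "ca", "as", "st", "tl", "le"


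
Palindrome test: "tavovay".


Word: "tavovay"
Reversed: "yavovat"
Forward == Backward? tavovay != yavovat
Palindrome = No


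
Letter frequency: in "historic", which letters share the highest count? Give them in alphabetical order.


Word: "historic"
Letter counts:
  'c': 1
  'h': 1
  'i': 2
  'o': 1
  'r': 1
  's': 1
  't': 1
Maximum count = 2
Most frequent = 'i' (2 times each)


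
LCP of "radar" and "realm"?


Word 1: "radar"
Word 2: "realm"
Comparing from start:
  Pos 0: 'r' == 'r'
  Pos 1: 'a' != 'e' (stop)
LCP = "r" (length 1)


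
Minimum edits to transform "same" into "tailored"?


Word 1: "same" (length 4)
Word 2: "tailored" (length 8)
One optimal edit sequence (insert/delete/substitute each cost 1):
  1. substitute 's' -> 't'  (+1)
  2. keep 'a'
  3. insert 'i'  (+1)
  4. insert 'l'  (+1)
  5. insert 'o'  (+1)
  6. substitute 'm' -> 'r'  (+1)
  7. keep 'e'
  8. insert 'd'  (+1)
Total edit operations: 6
Edit distance = 6


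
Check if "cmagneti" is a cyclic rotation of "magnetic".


Word: "magnetic", Candidate: "cmagneti"
Method: check if candidate is substring of word+word
"magneticmagnetic" contains "cmagneti"? Yes
Is rotation = Yes


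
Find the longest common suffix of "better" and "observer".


Word 1: "better"
Word 2: "observer"
Comparing from end:
  Pos -1: 'r' == 'r'
  Pos -2: 'e' == 'e'
  Pos -3: 't' != 'v' (stop)
LCS = "er" (length 2)


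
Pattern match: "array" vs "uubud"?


Pattern of "array": [0, 1, 1, 0, 2]
Pattern of "uubud": [0, 0, 1, 0, 2]
Patterns do not match
Same pattern = No


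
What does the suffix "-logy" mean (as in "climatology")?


Suffix: -logy
As in: climatology -> climate + -logy, with a spelling change
Meaning = study of


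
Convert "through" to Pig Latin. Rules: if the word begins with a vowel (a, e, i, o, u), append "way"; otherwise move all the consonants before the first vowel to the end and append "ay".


Word: "through"
Starts with consonant(s) → move to end, add 'ay'
Consonant cluster: "thr"
Pig Latin = "oughthray"


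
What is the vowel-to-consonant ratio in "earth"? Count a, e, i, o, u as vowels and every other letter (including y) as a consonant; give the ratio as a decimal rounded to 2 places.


Word: "earth"
Vowels (a,e,i,o,u): 2
Consonants: 3
Ratio = 2/3
= 0.67


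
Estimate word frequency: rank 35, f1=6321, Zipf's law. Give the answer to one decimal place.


Zipf's law: f(r) = f(1) / r
f(1) = 6321
f(35) = 6321 / 35
= 180.6 occurrences


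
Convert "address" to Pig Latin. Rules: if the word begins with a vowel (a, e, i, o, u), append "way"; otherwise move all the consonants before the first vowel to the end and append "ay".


Word: "address"
Starts with vowel → add 'way'
Pig Latin = "addressway"


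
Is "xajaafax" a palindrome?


Word: "xajaafax"
Reversed: "xafaajax"
Forward == Backward? xajaafax != xafaajax
Palindrome = No


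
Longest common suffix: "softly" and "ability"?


Word 1: "softly"
Word 2: "ability"
Comparing from end:
  Pos -1: 'y' == 'y'
  Pos -2: 'l' != 't' (stop)
LCS = "y" (length 1)


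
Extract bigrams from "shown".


Word: "shown" (length 5)
Number of bigrams = 5 - 2 + 1 = 4
  Position 0: "sh"
  Position 1: "ho"
  Position 2: "ow"
  Position 3: "wn"
Bigrams = "sh", "ho", "ow", "wn"


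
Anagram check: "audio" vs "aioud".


Word 1: "audio" → sorted: adiou
Word 2: "aioud" → sorted: adiou
Same letters? adiou == adiou
Anagram = Yes


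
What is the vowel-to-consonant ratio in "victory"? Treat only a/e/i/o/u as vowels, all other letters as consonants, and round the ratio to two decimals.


Word: "victory"
Vowels (a,e,i,o,u): 2
Consonants: 5
Ratio = 2/5
= 0.40


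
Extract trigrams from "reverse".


Word: "reverse" (length 7)
Number of trigrams = 7 - 3 + 1 = 5
  Position 0: "rev"
  Position 1: "eve"
  Position 2: "ver"
  Position 3: "ers"
  Position 4: "rse"
Trigrams = "rev", "eve", "ver", "ers", "rse"


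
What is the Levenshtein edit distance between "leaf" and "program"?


Word 1: "leaf" (length 4)
Word 2: "program" (length 7)
One optimal edit sequence (insert/delete/substitute each cost 1):
  1. insert 'p'  (+1)
  2. insert 'r'  (+1)
  3. insert 'o'  (+1)
  4. substitute 'l' -> 'g'  (+1)
  5. substitute 'e' -> 'r'  (+1)
  6. keep 'a'
  7. substitute 'f' -> 'm'  (+1)
Total edit operations: 6
Edit distance = 6


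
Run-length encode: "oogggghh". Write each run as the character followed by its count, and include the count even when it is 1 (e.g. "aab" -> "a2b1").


String: "oogggghh"
Scanning for consecutive runs:
  'o' x 2
  'g' x 4
  'h' x 2
RLE = "o2g4h2"


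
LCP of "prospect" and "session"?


Word 1: "prospect"
Word 2: "session"
Comparing from start:
  Pos 0: 'p' != 's' (stop)
LCP = "" (length 0)


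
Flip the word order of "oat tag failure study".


Original: "oat tag failure study"
Words (1..n): oat | tag | failure | study
Reversed (n..1): study | failure | tag | oat
Result = "study failure tag oat"


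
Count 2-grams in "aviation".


Word: "aviation" (length 8)
Number of 2-grams = length - 2 + 1 = 8 - 2 + 1
= 7


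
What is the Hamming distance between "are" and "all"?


Comparing character by character (same length = 3):
  Pos 0: 'a' vs 'a' =
  Pos 1: 'r' vs 'l' !=
  Pos 2: 'e' vs 'l' !=
Hamming distance = 2


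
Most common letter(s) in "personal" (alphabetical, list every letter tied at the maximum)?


Word: "personal"
Letter counts:
  'a': 1
  'e': 1
  'l': 1
  'n': 1
  'o': 1
  'p': 1
  'r': 1
  's': 1
Maximum count = 1
Most frequent = 'a', 'e', 'l', 'n', 'o', 'p', 'r', 's' (1 time each)


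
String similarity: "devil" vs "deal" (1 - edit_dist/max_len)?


Word 1: "devil" (length 5)
Word 2: "deal" (length 4)
One optimal edit sequence:
  1. keep 'd'
  2. keep 'e'
  3. delete 'v'  (+1)
  4. substitute 'i' -> 'a'  (+1)
  5. keep 'l'
Edit distance = 2
Max length = max(5, 4) = 5
Similarity = 1 - 2/5
= 0.6000


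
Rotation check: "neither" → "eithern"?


Word: "neither", Candidate: "eithern"
Method: check if candidate is substring of word+word
"neitherneither" contains "eithern"? Yes
Is rotation = Yes


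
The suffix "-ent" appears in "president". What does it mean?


Suffix: -ent
Example: president (preside + -ent, with a spelling change)
Meaning = one who / that which


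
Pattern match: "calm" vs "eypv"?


Pattern of "calm": [0, 1, 2, 3]
Pattern of "eypv": [0, 1, 2, 3]
Patterns match
Same pattern = Yes


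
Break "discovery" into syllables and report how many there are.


Word: "discovery"
Syllable breakdown: dis · cov · er · y
Counting: 4 parts
= 4 syllables


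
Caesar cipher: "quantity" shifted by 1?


Word: "quantity"
Shift: 1
Each letter → (letter + shift) mod 26:
  'q' (16) + 1 = 17 → 'r'
  'u' (20) + 1 = 21 → 'v'
  'a' (0) + 1 = 1 → 'b'
  'n' (13) + 1 = 14 → 'o'
  't' (19) + 1 = 20 → 'u'
  'i' (8) + 1 = 9 → 'j'
  't' (19) + 1 = 20 → 'u'
  'y' (24) + 1 = 25 → 'z'
Result = "rvboujuz"


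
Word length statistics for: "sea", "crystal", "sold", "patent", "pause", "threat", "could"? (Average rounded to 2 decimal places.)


Lengths: "sea"=3, "crystal"=7, "sold"=4, "patent"=6, "pause"=5, "threat"=6, "could"=5
Sum = 36, Count = 7
Average = 36/7 = 5.14
= avg=5.14, min=3, max=7


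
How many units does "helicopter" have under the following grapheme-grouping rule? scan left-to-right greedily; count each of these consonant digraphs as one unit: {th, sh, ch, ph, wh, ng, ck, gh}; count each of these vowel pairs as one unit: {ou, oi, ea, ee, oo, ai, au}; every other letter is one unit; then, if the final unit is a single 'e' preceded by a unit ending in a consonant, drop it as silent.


Word: "helicopter" (10 letters)
Left-to-right scan:
  1. 'h' (letter)
  2. 'e' (letter)
  3. 'l' (letter)
  4. 'i' (letter)
  5. 'c' (letter)
  6. 'o' (letter)
  7. 'p' (letter)
  8. 't' (letter)
  9. 'e' (letter)
  10. 'r' (letter)
Units from scan: 10
Sound units = 10 units


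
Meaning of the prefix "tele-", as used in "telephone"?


Prefix: tele-
Example: telephone (tele- + phone)
Meaning = distant


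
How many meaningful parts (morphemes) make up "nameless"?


Word: "nameless"
Morphemes: name / -less
Each morpheme carries meaning
= 2 morphemes


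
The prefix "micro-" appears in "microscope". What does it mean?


Prefix: micro-
Example: microscope = micro- + scope
Meaning = small


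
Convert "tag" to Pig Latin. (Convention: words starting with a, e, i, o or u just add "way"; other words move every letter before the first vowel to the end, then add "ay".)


Word: "tag"
Starts with consonant(s) → move to end, add 'ay'
Consonant cluster: "t"
Pig Latin = "agtay"


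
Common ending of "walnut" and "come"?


Word 1: "walnut"
Word 2: "come"
Comparing from end:
  Pos -1: 't' != 'e' (stop)
LCS = "" (length 0)


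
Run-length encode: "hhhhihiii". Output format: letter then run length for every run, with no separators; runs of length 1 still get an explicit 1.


String: "hhhhihiii"
Scanning for consecutive runs:
  'h' x 4
  'i' x 1
  'h' x 1
  'i' x 3
RLE = "h4i1h1i3"


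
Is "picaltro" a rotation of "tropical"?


Word: "tropical", Candidate: "picaltro"
Method: check if candidate is substring of word+word
"tropicaltropical" contains "picaltro"? Yes
Is rotation = Yes


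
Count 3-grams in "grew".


Word: "grew" (length 4)
Number of 3-grams = length - 3 + 1 = 4 - 3 + 1
= 2


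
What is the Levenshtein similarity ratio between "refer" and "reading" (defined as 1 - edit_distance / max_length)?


Word 1: "refer" (length 5)
Word 2: "reading" (length 7)
One optimal edit sequence:
  1. keep 'r'
  2. keep 'e'
  3. insert 'a'  (+1)
  4. insert 'd'  (+1)
  5. substitute 'f' -> 'i'  (+1)
  6. substitute 'e' -> 'n'  (+1)
  7. substitute 'r' -> 'g'  (+1)
Edit distance = 5
Max length = max(5, 7) = 7
Similarity = 1 - 5/7
= 0.2857


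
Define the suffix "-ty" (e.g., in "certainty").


Suffix: -ty
Example: certainty = certain + -ty
Meaning = quality of


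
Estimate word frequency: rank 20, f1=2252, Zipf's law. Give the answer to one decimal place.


Zipf's law: f(r) = f(1) / r
f(1) = 2252
f(20) = 2252 / 20
= 112.6 occurrences


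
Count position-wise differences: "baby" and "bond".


Comparing character by character (same length = 4):
  Pos 0: 'b' vs 'b' =
  Pos 1: 'a' vs 'o' !=
  Pos 2: 'b' vs 'n' !=
  Pos 3: 'y' vs 'd' !=
Hamming distance = 3


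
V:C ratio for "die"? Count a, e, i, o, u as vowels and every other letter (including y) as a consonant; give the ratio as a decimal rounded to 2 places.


Word: "die"
Vowels (a,e,i,o,u): 2
Consonants: 1
Ratio = 2/1
= 2.00


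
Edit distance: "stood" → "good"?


Word 1: "stood" (length 5)
Word 2: "good" (length 4)
One optimal edit sequence (insert/delete/substitute each cost 1):
  1. delete 's'  (+1)
  2. substitute 't' -> 'g'  (+1)
  3. keep 'o'
  4. keep 'o'
  5. keep 'd'
Total edit operations: 2
Edit distance = 2


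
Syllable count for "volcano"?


Word: "volcano"
Syllable breakdown: vol | ca | no
Counting: 3 parts
= 3 syllables


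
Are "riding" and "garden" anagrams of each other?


Word 1: "riding" → sorted: dgiinr
Word 2: "garden" → sorted: adegnr
Same letters? dgiinr != adegnr
Anagram = No


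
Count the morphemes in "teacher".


Word: "teacher"
Morphemes: teach | -er
Each morpheme carries meaning
= 2 morphemes


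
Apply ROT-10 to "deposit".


Word: "deposit"
Shift: 10
Each letter → (letter + shift) mod 26:
  'd' (3) + 10 = 13 → 'n'
  'e' (4) + 10 = 14 → 'o'
  'p' (15) + 10 = 25 → 'z'
  'o' (14) + 10 = 24 → 'y'
  's' (18) + 10 = 2 → 'c'
  'i' (8) + 10 = 18 → 's'
  't' (19) + 10 = 3 → 'd'
Result = "nozycsd"


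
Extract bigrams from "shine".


Word: "shine" (length 5)
Number of bigrams = 5 - 2 + 1 = 4
  Position 0: "sh"
  Position 1: "hi"
  Position 2: "in"
  Position 3: "ne"
Bigrams = "sh", "hi", "in", "ne"


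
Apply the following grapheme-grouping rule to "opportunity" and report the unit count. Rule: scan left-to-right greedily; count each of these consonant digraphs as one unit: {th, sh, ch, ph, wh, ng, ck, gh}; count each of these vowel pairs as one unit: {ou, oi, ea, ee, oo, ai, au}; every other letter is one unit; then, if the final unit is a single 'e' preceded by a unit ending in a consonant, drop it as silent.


Word: "opportunity" (11 letters)
Left-to-right scan:
  [1] 'o' (letter)
  [2] 'p' (letter)
  [3] 'p' (letter)
  [4] 'o' (letter)
  [5] 'r' (letter)
  [6] 't' (letter)
  [7] 'u' (letter)
  [8] 'n' (letter)
  [9] 'i' (letter)
  [10] 't' (letter)
  [11] 'y' (letter)
Units from scan: 11
Sound units = 11 units


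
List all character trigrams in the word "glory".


Word: "glory" (length 5)
Number of trigrams = 5 - 3 + 1 = 3
  Position 0: "glo"
  Position 1: "lor"
  Position 2: "ory"
Trigrams = "glo", "lor", "ory"


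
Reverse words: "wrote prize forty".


Original: "wrote prize forty"
Words (1..n): wrote | prize | forty
Reversed (n..1): forty | prize | wrote
Result = "forty prize wrote"


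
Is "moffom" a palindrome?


Word: "moffom"
Reversed: "moffom"
Forward == Backward? moffom == moffom
Palindrome = Yes


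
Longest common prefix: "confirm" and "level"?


Word 1: "confirm"
Word 2: "level"
Comparing from start:
  Pos 0: 'c' != 'l' (stop)
LCP = "" (length 0)


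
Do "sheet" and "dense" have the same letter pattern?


Pattern of "sheet": [0, 1, 2, 2, 3]
Pattern of "dense": [0, 1, 2, 3, 1]
Patterns do not match
Same pattern = No


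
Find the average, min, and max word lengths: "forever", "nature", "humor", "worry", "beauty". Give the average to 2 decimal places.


Lengths: "forever"=7, "nature"=6, "humor"=5, "worry"=5, "beauty"=6
Sum = 29, Count = 5
Average = 29/5 = 5.80
= avg=5.80, min=5, max=7


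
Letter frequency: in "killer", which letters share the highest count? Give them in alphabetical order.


Word: "killer"
Letter counts:
  'e': 1
  'i': 1
  'k': 1
  'l': 2
  'r': 1
Maximum count = 2
Most frequent = 'l' (2 times each)


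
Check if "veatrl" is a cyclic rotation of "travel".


Word: "travel", Candidate: "veatrl"
Method: check if candidate is substring of word+word
"traveltravel" contains "veatrl"? No
Is rotation = No


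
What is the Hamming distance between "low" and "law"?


Comparing character by character (same length = 3):
  Pos 0: 'l' vs 'l' =
  Pos 1: 'o' vs 'a' !=
  Pos 2: 'w' vs 'w' =
Hamming distance = 1


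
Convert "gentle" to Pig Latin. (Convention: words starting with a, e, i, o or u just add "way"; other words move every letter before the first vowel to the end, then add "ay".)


Word: "gentle"
Starts with consonant(s) → move to end, add 'ay'
Consonant cluster: "g"
Pig Latin = "entlegay"


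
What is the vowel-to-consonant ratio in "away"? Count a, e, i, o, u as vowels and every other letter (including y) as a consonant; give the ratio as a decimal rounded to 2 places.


Word: "away"
Vowels (a,e,i,o,u): 2
Consonants: 2
Ratio = 2/2
= 1.00


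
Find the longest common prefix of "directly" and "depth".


Word 1: "directly"
Word 2: "depth"
Comparing from start:
  Pos 0: 'd' == 'd'
  Pos 1: 'i' != 'e' (stop)
LCP = "d" (length 1)


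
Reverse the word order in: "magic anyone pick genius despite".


Original: "magic anyone pick genius despite"
Words (1..n): magic | anyone | pick | genius | despite
Reversed (n..1): despite | genius | pick | anyone | magic
Result = "despite genius pick anyone magic"


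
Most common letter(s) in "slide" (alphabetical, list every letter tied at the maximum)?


Word: "slide"
Letter counts:
  'd': 1
  'e': 1
  'i': 1
  'l': 1
  's': 1
Maximum count = 1
Most frequent = 'd', 'e', 'i', 'l', 's' (1 time each)


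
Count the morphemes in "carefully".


Word: "carefully"
Morphemes: care / -ful / -ly
Each morpheme carries meaning
= 3 morphemes


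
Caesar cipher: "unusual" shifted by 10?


Word: "unusual"
Shift: 10
Each letter → (letter + shift) mod 26:
  'u' (20) + 10 = 4 → 'e'
  'n' (13) + 10 = 23 → 'x'
  'u' (20) + 10 = 4 → 'e'
  's' (18) + 10 = 2 → 'c'
  'u' (20) + 10 = 4 → 'e'
  'a' (0) + 10 = 10 → 'k'
  'l' (11) + 10 = 21 → 'v'
Result = "execekv"


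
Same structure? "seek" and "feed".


Pattern of "seek": [0, 1, 1, 2]
Pattern of "feed": [0, 1, 1, 2]
Patterns match
Same pattern = Yes


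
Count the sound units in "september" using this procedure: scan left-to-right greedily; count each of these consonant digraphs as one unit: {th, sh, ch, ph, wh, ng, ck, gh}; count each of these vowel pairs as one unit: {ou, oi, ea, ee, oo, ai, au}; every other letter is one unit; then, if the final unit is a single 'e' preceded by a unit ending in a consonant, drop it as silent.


Word: "september" (9 letters)
Left-to-right scan:
  1. 's' (letter)
  2. 'e' (letter)
  3. 'p' (letter)
  4. 't' (letter)
  5. 'e' (letter)
  6. 'm' (letter)
  7. 'b' (letter)
  8. 'e' (letter)
  9. 'r' (letter)
Units from scan: 9
Sound units = 9 units


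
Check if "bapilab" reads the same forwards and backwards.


Word: "bapilab"
Reversed: "balipab"
Forward == Backward? bapilab != balipab
Palindrome = No


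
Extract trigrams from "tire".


Word: "tire" (length 4)
Number of trigrams = 4 - 3 + 1 = 2
  Position 0: "tir"
  Position 1: "ire"
Trigrams = "tir", "ire"


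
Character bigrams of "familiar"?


Word: "familiar" (length 8)
Number of bigrams = 8 - 2 + 1 = 7
  Position 0: "fa"
  Position 1: "am"
  Position 2: "mi"
  Position 3: "il"
  Position 4: "li"
  Position 5: "ia"
  Position 6: "ar"
Bigrams = "fa", "am", "mi", "il", "li", "ia", "ar"


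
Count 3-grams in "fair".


Word: "fair" (length 4)
Number of 3-grams = length - 3 + 1 = 4 - 3 + 1
= 2


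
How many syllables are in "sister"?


Word: "sister"
Syllable breakdown: sis-ter
Counting: 2 parts
= 2 syllables


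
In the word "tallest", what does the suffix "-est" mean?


Suffix: -est
Example: tallest = tall + -est
Meaning = most


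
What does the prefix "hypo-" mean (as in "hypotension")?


Prefix: hypo-
Example: hypotension (hypo- + tension)
Meaning = under / below normal


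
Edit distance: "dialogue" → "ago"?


Word 1: "dialogue" (length 8)
Word 2: "ago" (length 3)
One optimal edit sequence (insert/delete/substitute each cost 1):
  1. delete 'd'  (+1)
  2. delete 'i'  (+1)
  3. keep 'a'
  4. delete 'l'  (+1)
  5. delete 'o'  (+1)
  6. keep 'g'
  7. delete 'u'  (+1)
  8. substitute 'e' -> 'o'  (+1)
Total edit operations: 6
Edit distance = 6


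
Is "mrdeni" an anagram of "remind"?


Word 1: "remind" → sorted: deimnr
Word 2: "mrdeni" → sorted: deimnr
Same letters? deimnr == deimnr
Anagram = Yes


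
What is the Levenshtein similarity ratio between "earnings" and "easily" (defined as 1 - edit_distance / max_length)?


Word 1: "earnings" (length 8)
Word 2: "easily" (length 6)
One optimal edit sequence:
  1. keep 'e'
  2. keep 'a'
  3. delete 'r'  (+1)
  4. substitute 'n' -> 's'  (+1)
  5. keep 'i'
  6. delete 'n'  (+1)
  7. substitute 'g' -> 'l'  (+1)
  8. substitute 's' -> 'y'  (+1)
Edit distance = 5
Max length = max(8, 6) = 8
Similarity = 1 - 5/8
= 0.3750


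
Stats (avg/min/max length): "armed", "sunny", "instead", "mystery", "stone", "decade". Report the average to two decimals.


Lengths: "armed"=5, "sunny"=5, "instead"=7, "mystery"=7, "stone"=5, "decade"=6
Sum = 35, Count = 6
Average = 35/6 = 5.83
= avg=5.83, min=5, max=7


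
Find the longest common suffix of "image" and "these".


Word 1: "image"
Word 2: "these"
Comparing from end:
  Pos -1: 'e' == 'e'
  Pos -2: 'g' != 's' (stop)
LCS = "e" (length 1)


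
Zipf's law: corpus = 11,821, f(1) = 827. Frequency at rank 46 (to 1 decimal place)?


Zipf's law: f(r) = f(1) / r
f(1) = 827
f(46) = 827 / 46
= 18.0 occurrences


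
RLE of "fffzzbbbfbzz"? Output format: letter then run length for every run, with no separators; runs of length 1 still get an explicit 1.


String: "fffzzbbbfbzz"
Scanning for consecutive runs:
  'f' x 3
  'z' x 2
  'b' x 3
  'f' x 1
  'b' x 1
  'z' x 2
RLE = "f3z2b3f1b1z2"


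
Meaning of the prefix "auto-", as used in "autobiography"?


Prefix: auto-
Example: autobiography (auto- + biography)
Meaning = self


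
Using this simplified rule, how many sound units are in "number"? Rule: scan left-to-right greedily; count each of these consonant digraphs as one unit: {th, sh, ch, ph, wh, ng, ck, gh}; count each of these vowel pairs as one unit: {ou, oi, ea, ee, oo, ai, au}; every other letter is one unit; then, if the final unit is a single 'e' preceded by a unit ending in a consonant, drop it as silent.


Word: "number" (6 letters)
Left-to-right scan:
  1. 'n' (letter)
  2. 'u' (letter)
  3. 'm' (letter)
  4. 'b' (letter)
  5. 'e' (letter)
  6. 'r' (letter)
Units from scan: 6
Sound units = 6 units


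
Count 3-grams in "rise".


Word: "rise" (length 4)
Number of 3-grams = length - 3 + 1 = 4 - 3 + 1
= 2


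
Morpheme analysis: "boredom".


Word: "boredom"
Morphemes: bore | -dom
Each morpheme carries meaning
= 2 morphemes


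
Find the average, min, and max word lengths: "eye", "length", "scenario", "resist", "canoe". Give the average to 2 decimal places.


Lengths: "eye"=3, "length"=6, "scenario"=8, "resist"=6, "canoe"=5
Sum = 28, Count = 5
Average = 28/5 = 5.60
= avg=5.60, min=3, max=8


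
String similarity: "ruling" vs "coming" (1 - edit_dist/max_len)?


Word 1: "ruling" (length 6)
Word 2: "coming" (length 6)
One optimal edit sequence:
  1. substitute 'r' -> 'c'  (+1)
  2. substitute 'u' -> 'o'  (+1)
  3. substitute 'l' -> 'm'  (+1)
  4. keep 'i'
  5. keep 'n'
  6. keep 'g'
Edit distance = 3
Max length = max(6, 6) = 6
Similarity = 1 - 3/6
= 0.5000


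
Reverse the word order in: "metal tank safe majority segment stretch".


Original: "metal tank safe majority segment stretch"
Words (1..n): metal | tank | safe | majority | segment | stretch
Reversed (n..1): stretch | segment | majority | safe | tank | metal
Result = "stretch segment majority safe tank metal"


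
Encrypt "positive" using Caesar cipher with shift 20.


Word: "positive"
Shift: 20
Each letter → (letter + shift) mod 26:
  'p' (15) + 20 = 9 → 'j'
  'o' (14) + 20 = 8 → 'i'
  's' (18) + 20 = 12 → 'm'
  'i' (8) + 20 = 2 → 'c'
  't' (19) + 20 = 13 → 'n'
  'i' (8) + 20 = 2 → 'c'
  'v' (21) + 20 = 15 → 'p'
  'e' (4) + 20 = 24 → 'y'
Result = "jimcncpy"


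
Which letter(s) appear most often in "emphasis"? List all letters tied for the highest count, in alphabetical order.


Word: "emphasis"
Letter counts:
  'a': 1
  'e': 1
  'h': 1
  'i': 1
  'm': 1
  'p': 1
  's': 2
Maximum count = 2
Most frequent = 's' (2 times each)


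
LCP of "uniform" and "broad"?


Word 1: "uniform"
Word 2: "broad"
Comparing from start:
  Pos 0: 'u' != 'b' (stop)
LCP = "" (length 0)


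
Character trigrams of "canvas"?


Word: "canvas" (length 6)
Number of trigrams = 6 - 3 + 1 = 4
  Position 0: "can"
  Position 1: "anv"
  Position 2: "nva"
  Position 3: "vas"
Trigrams = "can", "anv", "nva", "vas"


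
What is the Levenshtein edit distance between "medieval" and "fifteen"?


Word 1: "medieval" (length 8)
Word 2: "fifteen" (length 7)
One optimal edit sequence (insert/delete/substitute each cost 1):
  1. substitute 'm' -> 'f'  (+1)
  2. substitute 'e' -> 'i'  (+1)
  3. substitute 'd' -> 'f'  (+1)
  4. substitute 'i' -> 't'  (+1)
  5. keep 'e'
  6. delete 'v'  (+1)
  7. substitute 'a' -> 'e'  (+1)
  8. substitute 'l' -> 'n'  (+1)
Total edit operations: 7
Edit distance = 7


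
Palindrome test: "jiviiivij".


Word: "jiviiivij"
Reversed: "jiviiivij"
Forward == Backward? jiviiivij == jiviiivij
Palindrome = Yes


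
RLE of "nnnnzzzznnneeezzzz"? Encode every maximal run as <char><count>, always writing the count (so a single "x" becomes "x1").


String: "nnnnzzzznnneeezzzz"
Scanning for consecutive runs:
  'n' x 4
  'z' x 4
  'n' x 3
  'e' x 3
  'z' x 4
RLE = "n4z4n3e3z4"


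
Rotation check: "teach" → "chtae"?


Word: "teach", Candidate: "chtae"
Method: check if candidate is substring of word+word
"teachteach" contains "chtae"? No
Is rotation = No


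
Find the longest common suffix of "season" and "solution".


Word 1: "season"
Word 2: "solution"
Comparing from end:
  Pos -1: 'n' == 'n'
  Pos -2: 'o' == 'o'
  Pos -3: 's' != 'i' (stop)
LCS = "on" (length 2)


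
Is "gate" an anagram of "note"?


Word 1: "note" → sorted: enot
Word 2: "gate" → sorted: aegt
Same letters? enot != aegt
Anagram = No


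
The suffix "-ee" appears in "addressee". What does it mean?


Suffix: -ee
Example: addressee (address + -ee)
Meaning = one who receives


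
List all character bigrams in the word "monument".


Word: "monument" (length 8)
Number of bigrams = 8 - 2 + 1 = 7
  Position 0: "mo"
  Position 1: "on"
  Position 2: "nu"
  Position 3: "um"
  Position 4: "me"
  Position 5: "en"
  Position 6: "nt"
Bigrams = "mo", "on", "nu", "um", "me", "en", "nt"


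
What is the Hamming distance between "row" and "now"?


Comparing character by character (same length = 3):
  Pos 0: 'r' vs 'n' !=
  Pos 1: 'o' vs 'o' =
  Pos 2: 'w' vs 'w' =
Hamming distance = 1


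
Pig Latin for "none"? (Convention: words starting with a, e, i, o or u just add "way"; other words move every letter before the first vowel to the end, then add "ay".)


Word: "none"
Starts with consonant(s) → move to end, add 'ay'
Consonant cluster: "n"
Pig Latin = "onenay"


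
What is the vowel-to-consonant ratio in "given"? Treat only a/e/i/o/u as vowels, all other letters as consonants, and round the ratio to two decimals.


Word: "given"
Vowels (a,e,i,o,u): 2
Consonants: 3
Ratio = 2/3
= 0.67


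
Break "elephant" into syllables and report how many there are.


Word: "elephant"
Syllable breakdown: el | e | phant
Counting: 3 parts
= 3 syllables


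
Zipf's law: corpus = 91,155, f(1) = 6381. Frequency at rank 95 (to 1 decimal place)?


Zipf's law: f(r) = f(1) / r
f(1) = 6381
f(95) = 6381 / 95
= 67.2 occurrences


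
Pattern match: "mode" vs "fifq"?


Pattern of "mode": [0, 1, 2, 3]
Pattern of "fifq": [0, 1, 0, 2]
Patterns do not match
Same pattern = No


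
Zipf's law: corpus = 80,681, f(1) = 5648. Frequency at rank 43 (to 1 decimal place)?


Zipf's law: f(r) = f(1) / r
f(1) = 5648
f(43) = 5648 / 43
= 131.3 occurrences


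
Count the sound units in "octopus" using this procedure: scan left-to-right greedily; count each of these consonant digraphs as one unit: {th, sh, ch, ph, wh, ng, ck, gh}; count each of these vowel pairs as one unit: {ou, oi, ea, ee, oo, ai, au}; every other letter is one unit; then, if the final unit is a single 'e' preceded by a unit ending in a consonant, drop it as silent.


Word: "octopus" (7 letters)
Left-to-right scan:
  [1] 'o' (letter)
  [2] 'c' (letter)
  [3] 't' (letter)
  [4] 'o' (letter)
  [5] 'p' (letter)
  [6] 'u' (letter)
  [7] 's' (letter)
Units from scan: 7
Sound units = 7 units


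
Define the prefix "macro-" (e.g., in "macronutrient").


Prefix: macro-
Example: macronutrient = macro- + nutrient
Meaning = large


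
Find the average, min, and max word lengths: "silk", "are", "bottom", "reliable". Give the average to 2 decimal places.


Lengths: "silk"=4, "are"=3, "bottom"=6, "reliable"=8
Sum = 21, Count = 4
Average = 21/4 = 5.25
= avg=5.25, min=3, max=8


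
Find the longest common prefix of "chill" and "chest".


Word 1: "chill"
Word 2: "chest"
Comparing from start:
  Pos 0: 'c' == 'c'
  Pos 1: 'h' == 'h'
  Pos 2: 'i' != 'e' (stop)
LCP = "ch" (length 2)


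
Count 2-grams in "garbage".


Word: "garbage" (length 7)
Number of 2-grams = length - 2 + 1 = 7 - 2 + 1
= 6


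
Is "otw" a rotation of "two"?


Word: "two", Candidate: "otw"
Method: check if candidate is substring of word+word
"twotwo" contains "otw"? Yes
Is rotation = Yes


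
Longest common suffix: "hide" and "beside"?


Word 1: "hide"
Word 2: "beside"
Comparing from end:
  Pos -1: 'e' == 'e'
  Pos -2: 'd' == 'd'
  Pos -3: 'i' == 'i'
  Pos -4: 'h' != 's' (stop)
LCS = "ide" (length 3)


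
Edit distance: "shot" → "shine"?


Word 1: "shot" (length 4)
Word 2: "shine" (length 5)
One optimal edit sequence (insert/delete/substitute each cost 1):
  1. keep 's'
  2. keep 'h'
  3. insert 'i'  (+1)
  4. substitute 'o' -> 'n'  (+1)
  5. substitute 't' -> 'e'  (+1)
Total edit operations: 3
Edit distance = 3


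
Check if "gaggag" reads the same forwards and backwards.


Word: "gaggag"
Reversed: "gaggag"
Forward == Backward? gaggag == gaggag
Palindrome = Yes


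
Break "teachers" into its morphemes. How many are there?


Word: "teachers"
Morphemes: teach + -er + -s
Each morpheme carries meaning
= 3 morphemes


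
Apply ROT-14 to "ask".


Word: "ask"
Shift: 14
Each letter → (letter + shift) mod 26:
  'a' (0) + 14 = 14 → 'o'
  's' (18) + 14 = 6 → 'g'
  'k' (10) + 14 = 24 → 'y'
Result = "ogy"


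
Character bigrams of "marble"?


Word: "marble" (length 6)
Number of bigrams = 6 - 2 + 1 = 5
  Position 0: "ma"
  Position 1: "ar"
  Position 2: "rb"
  Position 3: "bl"
  Position 4: "le"
Bigrams = "ma", "ar", "rb", "bl", "le"


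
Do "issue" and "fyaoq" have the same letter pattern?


Pattern of "issue": [0, 1, 1, 2, 3]
Pattern of "fyaoq": [0, 1, 2, 3, 4]
Patterns do not match
Same pattern = No


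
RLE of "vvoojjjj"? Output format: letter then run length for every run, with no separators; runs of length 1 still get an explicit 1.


String: "vvoojjjj"
Scanning for consecutive runs:
  'v' x 2
  'o' x 2
  'j' x 4
RLE = "v2o2j4"


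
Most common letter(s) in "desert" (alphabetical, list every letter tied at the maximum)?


Word: "desert"
Letter counts:
  'd': 1
  'e': 2
  'r': 1
  's': 1
  't': 1
Maximum count = 2
Most frequent = 'e' (2 times each)


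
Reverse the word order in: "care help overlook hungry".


Original: "care help overlook hungry"
Words (1..n): care | help | overlook | hungry
Reversed (n..1): hungry | overlook | help | care
Result = "hungry overlook help care"


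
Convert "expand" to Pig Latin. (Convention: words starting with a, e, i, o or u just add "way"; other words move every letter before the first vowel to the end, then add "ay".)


Word: "expand"
Starts with vowel → add 'way'
Pig Latin = "expandway"


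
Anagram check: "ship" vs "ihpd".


Word 1: "ship" → sorted: hips
Word 2: "ihpd" → sorted: dhip
Same letters? hips != dhip
Anagram = No


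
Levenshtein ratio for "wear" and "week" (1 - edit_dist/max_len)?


Word 1: "wear" (length 4)
Word 2: "week" (length 4)
One optimal edit sequence:
  1. keep 'w'
  2. keep 'e'
  3. substitute 'a' -> 'e'  (+1)
  4. substitute 'r' -> 'k'  (+1)
Edit distance = 2
Max length = max(4, 4) = 4
Similarity = 1 - 2/4
= 0.5000


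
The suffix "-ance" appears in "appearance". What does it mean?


Suffix: -ance
Example: appearance = appear + -ance
Meaning = state of


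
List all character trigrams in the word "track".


Word: "track" (length 5)
Number of trigrams = 5 - 3 + 1 = 3
  Position 0: "tra"
  Position 1: "rac"
  Position 2: "ack"
Trigrams = "tra", "rac", "ack"
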